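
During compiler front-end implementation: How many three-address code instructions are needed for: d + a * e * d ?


Expression: d + a * e * d
Generating three-address code (respecting * over +/- precedence):
  Instruction 1: t1 = a * e
  Instruction 2: t2 = t1 * d
  Instruction 3: t3 = d + t2
Total instructions: 3

3


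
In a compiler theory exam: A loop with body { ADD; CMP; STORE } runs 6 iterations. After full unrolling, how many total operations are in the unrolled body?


Loop body operations: ADD, CMP, STORE (3 ops per iteration)
Unrolling 6 iterations:
  Iteration 1: ADD, CMP, STORE (3 ops)
  Iteration 2: ADD, CMP, STORE (3 ops)
  Iteration 3: ADD, CMP, STORE (3 ops)
  Iteration 4: ADD, CMP, STORE (3 ops)
  Iteration 5: ADD, CMP, STORE (3 ops)
  Iteration 6: ADD, CMP, STORE (3 ops)
Total: 6 iterations * 3 ops/iter = 18 operations

18


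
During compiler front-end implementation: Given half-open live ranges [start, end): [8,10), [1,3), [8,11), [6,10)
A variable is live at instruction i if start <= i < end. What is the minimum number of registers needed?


Live ranges:
  Var0: [8, 10)
  Var1: [1, 3)
  Var2: [8, 11)
  Var3: [6, 10)
Sweep-line events (position, delta, active):
  pos=1 start -> active=1
  pos=3 end -> active=0
  pos=6 start -> active=1
  pos=8 start -> active=2
  pos=8 start -> active=3
  pos=10 end -> active=2
  pos=10 end -> active=1
  pos=11 end -> active=0
Maximum simultaneous active: 3
Minimum registers needed: 3

3


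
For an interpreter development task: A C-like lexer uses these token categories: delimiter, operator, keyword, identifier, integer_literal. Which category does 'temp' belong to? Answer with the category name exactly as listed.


Token: 'temp'
Checking categories:
  identifier: YES
  integer_literal: no
  operator: no
  keyword: no
  delimiter: no
Category: identifier

identifier


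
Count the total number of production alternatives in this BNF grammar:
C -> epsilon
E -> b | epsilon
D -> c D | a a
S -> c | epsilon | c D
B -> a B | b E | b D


Counting alternatives per rule:
  C: 1 alternative(s)
  E: 2 alternative(s)
  D: 2 alternative(s)
  S: 3 alternative(s)
  B: 3 alternative(s)
Sum: 1 + 2 + 2 + 3 + 3 = 11

11


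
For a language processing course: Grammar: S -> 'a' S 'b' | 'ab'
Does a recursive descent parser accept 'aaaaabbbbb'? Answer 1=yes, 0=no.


Grammar accepts strings of the form a^n b^n (n >= 1)
Word: 'aaaaabbbbb'
Counting: 5 a's and 5 b's
Check: 5 == 5? Yes
Derivation (S -> aSb applied 4 time(s), then S -> ab): S => aSb => aaSbb => aaaSbbb => aaaaSbbbb => aaaaabbbbb
Accepted

1


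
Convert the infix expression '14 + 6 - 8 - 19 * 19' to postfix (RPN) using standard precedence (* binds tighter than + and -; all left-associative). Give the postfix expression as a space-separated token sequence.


Applying the shunting-yard algorithm:
  Operand 14 -> output
  Push '+' onto operator stack -> op-stack: [+]
  Operand 6 -> output
  See '-' (prec 1); top '+' (prec 1) >= it -> pop '+' to output
  Push '-' onto operator stack -> op-stack: [-]
  Operand 8 -> output
  See '-' (prec 1); top '-' (prec 1) >= it -> pop '-' to output
  Push '-' onto operator stack -> op-stack: [-]
  Operand 19 -> output
  Push '*' onto operator stack -> op-stack: [-, *]
  Operand 19 -> output
  End of input: pop '*' to output
  End of input: pop '-' to output
Postfix result: 14 6 + 8 - 19 19 * -

14 6 + 8 - 19 19 * -


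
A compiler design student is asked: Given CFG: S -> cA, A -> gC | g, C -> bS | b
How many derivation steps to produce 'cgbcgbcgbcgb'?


Grammar: S -> cA, A -> gC | g, C -> bS | b
Deriving 'cgbcgbcgbcgb':
Step 1: S -> cA => cA
Step 2: A -> gC => cgC
Step 3: C -> bS => cgbS
Step 4: S -> cA => cgbcA
Step 5: A -> gC => cgbcgC
Step 6: C -> bS => cgbcgbS
Step 7: S -> cA => cgbcgbcA
Step 8: A -> gC => cgbcgbcgC
Step 9: C -> bS => cgbcgbcgbS
Step 10: S -> cA => cgbcgbcgbcA
Step 11: A -> gC => cgbcgbcgbcgC
Step 12: C -> b => cgbcgbcgbcgb
Total derivation steps: 12

12


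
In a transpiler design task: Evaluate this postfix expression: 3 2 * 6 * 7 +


Processing tokens left to right:
Push 3, Push 2
Pop 3 and 2, compute 3 * 2 = 6, push 6
Push 6
Pop 6 and 6, compute 6 * 6 = 36, push 36
Push 7
Pop 36 and 7, compute 36 + 7 = 43, push 43
Stack result: 43

43


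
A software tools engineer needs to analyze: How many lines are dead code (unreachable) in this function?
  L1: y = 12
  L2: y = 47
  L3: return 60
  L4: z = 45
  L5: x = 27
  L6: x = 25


Analyzing control flow:
  L1: reachable (before return)
  L2: reachable (before return)
  L3: reachable (return statement)
  L4: DEAD (after return at L3)
  L5: DEAD (after return at L3)
  L6: DEAD (after return at L3)
Return at L3, total lines = 6
Dead lines: L4 through L6
Count: 3

3


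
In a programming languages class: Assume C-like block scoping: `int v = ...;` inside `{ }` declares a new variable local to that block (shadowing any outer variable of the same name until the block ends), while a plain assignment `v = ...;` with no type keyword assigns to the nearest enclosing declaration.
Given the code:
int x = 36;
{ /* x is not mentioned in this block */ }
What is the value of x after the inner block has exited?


Analyzing scoping rules:
Outer scope: declares x = 36
Inner block: x is neither redeclared nor assigned -> unchanged
After the block -> 36
Result: 36

36


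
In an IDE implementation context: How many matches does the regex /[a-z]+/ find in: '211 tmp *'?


Pattern: /[a-z]+/ (identifiers)
Input: '211 tmp *'
Scanning for matches:
  Match 1: 'tmp'
Total matches: 1

1


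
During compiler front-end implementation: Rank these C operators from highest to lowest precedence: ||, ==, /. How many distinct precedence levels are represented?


Looking up precedence for each operator:
  || -> precedence 1
  == -> precedence 3
  / -> precedence 6
Sorted highest to lowest: /, ==, ||
Distinct precedence values: [6, 3, 1]
Number of distinct levels: 3

3


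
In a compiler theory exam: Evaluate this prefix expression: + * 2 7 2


Parsing prefix expression: + * 2 7 2
Step 1: Innermost operation '* 2 7'
  2 * 7 = 14
Step 2: Outer operation '+ [14] 2'
  14 + 2 = 16

16


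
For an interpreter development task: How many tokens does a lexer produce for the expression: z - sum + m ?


Scanning 'z - sum + m'
Token 1: 'z' -> identifier
Token 2: '-' -> operator
Token 3: 'sum' -> identifier
Token 4: '+' -> operator
Token 5: 'm' -> identifier
Total tokens: 5

5


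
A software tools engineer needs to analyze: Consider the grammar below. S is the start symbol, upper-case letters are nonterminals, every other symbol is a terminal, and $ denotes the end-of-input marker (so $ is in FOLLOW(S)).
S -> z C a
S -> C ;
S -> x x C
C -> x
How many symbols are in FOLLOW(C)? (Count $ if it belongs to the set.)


S is the start symbol and does not occur in any rule body, so FOLLOW(S) = {$}.
Examining every occurrence of C in a rule body:
  S -> z C a : C is followed by terminal 'a' -> add 'a'
  S -> C ; : C is followed by terminal ';' -> add ';'
  S -> x x C : C is at the right end -> add FOLLOW(S) = {$}
  C -> x : C does not occur in the body -> contributes nothing
FOLLOW(C) = {;, a, $}
Count: 3

3


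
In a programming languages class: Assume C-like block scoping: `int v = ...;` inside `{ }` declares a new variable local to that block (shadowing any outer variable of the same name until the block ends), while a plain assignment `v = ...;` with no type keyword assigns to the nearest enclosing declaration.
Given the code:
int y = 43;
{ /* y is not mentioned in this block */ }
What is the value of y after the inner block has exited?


Analyzing scoping rules:
Outer scope: declares y = 43
Inner block: y is neither redeclared nor assigned -> unchanged
After the block -> 43
Result: 43

43


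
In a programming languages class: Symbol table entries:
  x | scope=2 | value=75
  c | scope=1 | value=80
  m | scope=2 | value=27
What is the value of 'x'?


Searching symbol table for 'x':
  x | scope=2 | value=75 <- MATCH
  c | scope=1 | value=80
  m | scope=2 | value=27
Found 'x' at scope 2 with value 75

75


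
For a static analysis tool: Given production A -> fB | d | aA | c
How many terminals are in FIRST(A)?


Production: A -> fB | d | aA | c
Examining each alternative for leading terminals:
  A -> fB : first terminal = 'f'
  A -> d : first terminal = 'd'
  A -> aA : first terminal = 'a'
  A -> c : first terminal = 'c'
FIRST(A) = {a, c, d, f}
Count: 4

4


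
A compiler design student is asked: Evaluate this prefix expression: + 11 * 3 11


Parsing prefix expression: + 11 * 3 11
Step 1: Innermost operation '* 3 11'
  3 * 11 = 33
Step 2: Outer operation '+ 11 [33]'
  11 + 33 = 44

44


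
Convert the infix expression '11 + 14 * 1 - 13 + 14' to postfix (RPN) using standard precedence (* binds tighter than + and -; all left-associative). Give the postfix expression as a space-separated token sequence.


Applying the shunting-yard algorithm:
  Operand 11 -> output
  Push '+' onto operator stack -> op-stack: [+]
  Operand 14 -> output
  Push '*' onto operator stack -> op-stack: [+, *]
  Operand 1 -> output
  See '-' (prec 1); top '*' (prec 2) >= it -> pop '*' to output
  See '-' (prec 1); top '+' (prec 1) >= it -> pop '+' to output
  Push '-' onto operator stack -> op-stack: [-]
  Operand 13 -> output
  See '+' (prec 1); top '-' (prec 1) >= it -> pop '-' to output
  Push '+' onto operator stack -> op-stack: [+]
  Operand 14 -> output
  End of input: pop '+' to output
Postfix result: 11 14 1 * + 13 - 14 +

11 14 1 * + 13 - 14 +


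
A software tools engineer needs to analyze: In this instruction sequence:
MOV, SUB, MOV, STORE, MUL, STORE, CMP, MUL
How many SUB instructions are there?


Scanning instruction sequence for SUB:
  Position 1: MOV
  Position 2: SUB <- MATCH
  Position 3: MOV
  Position 4: STORE
  Position 5: MUL
  Position 6: STORE
  Position 7: CMP
  Position 8: MUL
Matches at positions: [2]
Total SUB count: 1

1


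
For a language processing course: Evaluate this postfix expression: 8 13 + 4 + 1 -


Processing tokens left to right:
Push 8, Push 13
Pop 8 and 13, compute 8 + 13 = 21, push 21
Push 4
Pop 21 and 4, compute 21 + 4 = 25, push 25
Push 1
Pop 25 and 1, compute 25 - 1 = 24, push 24
Stack result: 24

24


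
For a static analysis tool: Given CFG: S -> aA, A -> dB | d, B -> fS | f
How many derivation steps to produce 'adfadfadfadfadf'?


Grammar: S -> aA, A -> dB | d, B -> fS | f
Deriving 'adfadfadfadfadf':
Step 1: S -> aA => aA
Step 2: A -> dB => adB
Step 3: B -> fS => adfS
Step 4: S -> aA => adfaA
Step 5: A -> dB => adfadB
Step 6: B -> fS => adfadfS
Step 7: S -> aA => adfadfaA
Step 8: A -> dB => adfadfadB
Step 9: B -> fS => adfadfadfS
Step 10: S -> aA => adfadfadfaA
Step 11: A -> dB => adfadfadfadB
Step 12: B -> fS => adfadfadfadfS
Step 13: S -> aA => adfadfadfadfaA
Step 14: A -> dB => adfadfadfadfadB
Step 15: B -> f => adfadfadfadfadf
Total derivation steps: 15

15


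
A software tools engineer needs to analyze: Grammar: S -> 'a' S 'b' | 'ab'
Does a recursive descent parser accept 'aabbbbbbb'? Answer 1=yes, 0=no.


Grammar accepts strings of the form a^n b^n (n >= 1)
Word: 'aabbbbbbb'
Counting: 2 a's and 7 b's
Check: 2 == 7? No
Mismatch: a-count != b-count
Rejected

0


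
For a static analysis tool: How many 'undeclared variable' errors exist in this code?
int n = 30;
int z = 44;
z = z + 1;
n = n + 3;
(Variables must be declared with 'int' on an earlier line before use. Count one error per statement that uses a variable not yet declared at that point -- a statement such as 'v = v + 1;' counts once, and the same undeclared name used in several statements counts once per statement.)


Scanning code line by line:
  Line 1: declare 'n' -> declared = ['n']
  Line 2: declare 'z' -> declared = ['n', 'z']
  Line 3: use 'z' -> OK (declared)
  Line 4: use 'n' -> OK (declared)
Total undeclared variable errors: 0

0


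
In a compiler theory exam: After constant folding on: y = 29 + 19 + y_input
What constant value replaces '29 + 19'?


Identifying constant sub-expression:
  Original: y = 29 + 19 + y_input
  29 and 19 are both compile-time constants
  Evaluating: 29 + 19 = 48
  After folding: y = 48 + y_input

48


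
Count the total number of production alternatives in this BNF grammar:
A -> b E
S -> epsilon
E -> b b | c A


Counting alternatives per rule:
  A: 1 alternative(s)
  S: 1 alternative(s)
  E: 2 alternative(s)
Sum: 1 + 1 + 2 = 4

4


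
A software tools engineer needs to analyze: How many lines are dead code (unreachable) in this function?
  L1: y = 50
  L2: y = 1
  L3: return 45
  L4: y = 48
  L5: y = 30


Analyzing control flow:
  L1: reachable (before return)
  L2: reachable (before return)
  L3: reachable (return statement)
  L4: DEAD (after return at L3)
  L5: DEAD (after return at L3)
Return at L3, total lines = 5
Dead lines: L4 through L5
Count: 2

2


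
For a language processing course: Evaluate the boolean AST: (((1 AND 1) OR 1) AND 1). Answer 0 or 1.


Step 1: Evaluate inner node
  1 AND 1 = 1
Step 2: Evaluate next node
  1 OR 1 = 1
Step 3: Evaluate root node
  1 AND 1 = 1

1


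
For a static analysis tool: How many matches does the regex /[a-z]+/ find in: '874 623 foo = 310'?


Pattern: /[a-z]+/ (identifiers)
Input: '874 623 foo = 310'
Scanning for matches:
  Match 1: 'foo'
Total matches: 1

1


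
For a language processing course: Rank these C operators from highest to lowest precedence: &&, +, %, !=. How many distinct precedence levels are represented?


Looking up precedence for each operator:
  && -> precedence 2
  + -> precedence 5
  % -> precedence 6
  != -> precedence 3
Sorted highest to lowest: %, +, !=, &&
Distinct precedence values: [6, 5, 3, 2]
Number of distinct levels: 4

4


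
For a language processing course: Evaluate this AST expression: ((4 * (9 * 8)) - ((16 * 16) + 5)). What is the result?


Expression: ((4 * (9 * 8)) - ((16 * 16) + 5))
Evaluating step by step:
  9 * 8 = 72
  4 * 72 = 288
  16 * 16 = 256
  256 + 5 = 261
  288 - 261 = 27
Result: 27

27


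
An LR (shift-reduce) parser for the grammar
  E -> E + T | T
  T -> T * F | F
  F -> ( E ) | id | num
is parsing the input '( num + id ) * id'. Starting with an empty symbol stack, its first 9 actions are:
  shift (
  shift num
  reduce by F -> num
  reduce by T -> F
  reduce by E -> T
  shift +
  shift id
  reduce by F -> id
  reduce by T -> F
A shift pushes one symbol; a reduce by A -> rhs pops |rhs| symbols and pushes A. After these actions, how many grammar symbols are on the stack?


Tracking the symbol stack through each action:
  Action 1: shift '(' : push -> stack = [(] (size 1)
  Action 2: shift 'num' : push -> stack = [(, num] (size 2)
  Action 3: reduce by F -> num : pop 1, push F -> stack = [(, F] (size 2)
  Action 4: reduce by T -> F : pop 1, push T -> stack = [(, T] (size 2)
  Action 5: reduce by E -> T : pop 1, push E -> stack = [(, E] (size 2)
  Action 6: shift '+' : push -> stack = [(, E, +] (size 3)
  Action 7: shift 'id' : push -> stack = [(, E, +, id] (size 4)
  Action 8: reduce by F -> id : pop 1, push F -> stack = [(, E, +, F] (size 4)
  Action 9: reduce by T -> F : pop 1, push T -> stack = [(, E, +, T] (size 4)
Final stack size: 4

4


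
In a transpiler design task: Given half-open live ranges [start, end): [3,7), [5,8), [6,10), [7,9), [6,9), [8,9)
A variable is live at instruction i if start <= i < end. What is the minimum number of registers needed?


Live ranges:
  Var0: [3, 7)
  Var1: [5, 8)
  Var2: [6, 10)
  Var3: [7, 9)
  Var4: [6, 9)
  Var5: [8, 9)
Sweep-line events (position, delta, active):
  pos=3 start -> active=1
  pos=5 start -> active=2
  pos=6 start -> active=3
  pos=6 start -> active=4
  pos=7 end -> active=3
  pos=7 start -> active=4
  pos=8 end -> active=3
  pos=8 start -> active=4
  pos=9 end -> active=3
  pos=9 end -> active=2
  pos=9 end -> active=1
  pos=10 end -> active=0
Maximum simultaneous active: 4
Minimum registers needed: 4

4


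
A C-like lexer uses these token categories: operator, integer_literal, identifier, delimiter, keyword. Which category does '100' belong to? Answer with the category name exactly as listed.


Token: '100'
Checking categories:
  identifier: no
  integer_literal: YES
  operator: no
  keyword: no
  delimiter: no
Category: integer_literal

integer_literal


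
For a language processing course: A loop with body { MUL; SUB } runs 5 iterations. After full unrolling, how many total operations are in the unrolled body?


Loop body operations: MUL, SUB (2 ops per iteration)
Unrolling 5 iterations:
  Iteration 1: MUL, SUB (2 ops)
  Iteration 2: MUL, SUB (2 ops)
  Iteration 3: MUL, SUB (2 ops)
  Iteration 4: MUL, SUB (2 ops)
  Iteration 5: MUL, SUB (2 ops)
Total: 5 iterations * 2 ops/iter = 10 operations

10


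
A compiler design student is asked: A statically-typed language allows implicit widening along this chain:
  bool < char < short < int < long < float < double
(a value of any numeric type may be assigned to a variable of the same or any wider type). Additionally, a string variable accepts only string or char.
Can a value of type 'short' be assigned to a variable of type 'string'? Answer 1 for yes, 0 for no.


Target variable type: string
Source value type: short
Rule: string accepts only {string, char}
  source 'short' in {string, char}? No
Result: 0

0


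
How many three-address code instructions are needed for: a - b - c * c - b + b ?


Expression: a - b - c * c - b + b
Generating three-address code (respecting * over +/- precedence):
  Instruction 1: t1 = c * c
  Instruction 2: t2 = a - b
  Instruction 3: t3 = t2 - t1
  Instruction 4: t4 = t3 - b
  Instruction 5: t5 = t4 + b
Total instructions: 5

5


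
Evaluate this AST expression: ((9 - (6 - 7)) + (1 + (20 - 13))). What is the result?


Expression: ((9 - (6 - 7)) + (1 + (20 - 13)))
Evaluating step by step:
  6 - 7 = -1
  9 - -1 = 10
  20 - 13 = 7
  1 + 7 = 8
  10 + 8 = 18
Result: 18

18


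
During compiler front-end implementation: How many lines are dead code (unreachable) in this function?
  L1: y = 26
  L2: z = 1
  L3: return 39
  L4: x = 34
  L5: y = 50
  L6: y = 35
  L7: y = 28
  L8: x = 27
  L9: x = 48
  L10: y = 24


Analyzing control flow:
  L1: reachable (before return)
  L2: reachable (before return)
  L3: reachable (return statement)
  L4: DEAD (after return at L3)
  L5: DEAD (after return at L3)
  L6: DEAD (after return at L3)
  L7: DEAD (after return at L3)
  L8: DEAD (after return at L3)
  L9: DEAD (after return at L3)
  L10: DEAD (after return at L3)
Return at L3, total lines = 10
Dead lines: L4 through L10
Count: 7

7


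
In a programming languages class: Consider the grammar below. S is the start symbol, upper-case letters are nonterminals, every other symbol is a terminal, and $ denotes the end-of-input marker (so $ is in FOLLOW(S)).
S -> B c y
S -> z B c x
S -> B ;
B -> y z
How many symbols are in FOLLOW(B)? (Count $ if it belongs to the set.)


S is the start symbol and does not occur in any rule body, so FOLLOW(S) = {$}.
Examining every occurrence of B in a rule body:
  S -> B c y : B is followed by terminal 'c' -> add 'c'
  S -> z B c x : B is followed by terminal 'c' -> add 'c' (already in the set)
  S -> B ; : B is followed by terminal ';' -> add ';'
  B -> y z : B does not occur in the body -> contributes nothing
FOLLOW(B) = {;, c}
Count: 2

2


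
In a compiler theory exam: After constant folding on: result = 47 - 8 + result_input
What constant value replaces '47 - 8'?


Identifying constant sub-expression:
  Original: result = 47 - 8 + result_input
  47 and 8 are both compile-time constants
  Evaluating: 47 - 8 = 39
  After folding: result = 39 + result_input

39


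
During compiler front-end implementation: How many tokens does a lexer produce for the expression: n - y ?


Scanning 'n - y'
Token 1: 'n' -> identifier
Token 2: '-' -> operator
Token 3: 'y' -> identifier
Total tokens: 3

3


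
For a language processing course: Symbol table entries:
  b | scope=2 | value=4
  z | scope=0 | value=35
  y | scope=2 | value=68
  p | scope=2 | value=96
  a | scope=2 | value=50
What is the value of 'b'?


Searching symbol table for 'b':
  b | scope=2 | value=4 <- MATCH
  z | scope=0 | value=35
  y | scope=2 | value=68
  p | scope=2 | value=96
  a | scope=2 | value=50
Found 'b' at scope 2 with value 4

4


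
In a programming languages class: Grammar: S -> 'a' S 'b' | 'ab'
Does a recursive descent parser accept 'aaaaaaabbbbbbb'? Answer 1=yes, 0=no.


Grammar accepts strings of the form a^n b^n (n >= 1)
Word: 'aaaaaaabbbbbbb'
Counting: 7 a's and 7 b's
Check: 7 == 7? Yes
Derivation (S -> aSb applied 6 time(s), then S -> ab): S => aSb => aaSbb => aaaSbbb => aaaaSbbbb => aaaaaSbbbbb => aaaaaaSbbbbbb => aaaaaaabbbbbbb
Accepted

1


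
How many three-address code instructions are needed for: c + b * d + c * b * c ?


Expression: c + b * d + c * b * c
Generating three-address code (respecting * over +/- precedence):
  Instruction 1: t1 = b * d
  Instruction 2: t2 = c * b
  Instruction 3: t3 = t2 * c
  Instruction 4: t4 = c + t1
  Instruction 5: t5 = t4 + t3
Total instructions: 5

5


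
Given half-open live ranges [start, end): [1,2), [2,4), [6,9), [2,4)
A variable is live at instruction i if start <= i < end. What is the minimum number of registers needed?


Live ranges:
  Var0: [1, 2)
  Var1: [2, 4)
  Var2: [6, 9)
  Var3: [2, 4)
Sweep-line events (position, delta, active):
  pos=1 start -> active=1
  pos=2 end -> active=0
  pos=2 start -> active=1
  pos=2 start -> active=2
  pos=4 end -> active=1
  pos=4 end -> active=0
  pos=6 start -> active=1
  pos=9 end -> active=0
Maximum simultaneous active: 2
Minimum registers needed: 2

2


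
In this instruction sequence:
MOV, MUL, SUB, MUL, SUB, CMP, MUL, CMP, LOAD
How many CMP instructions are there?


Scanning instruction sequence for CMP:
  Position 1: MOV
  Position 2: MUL
  Position 3: SUB
  Position 4: MUL
  Position 5: SUB
  Position 6: CMP <- MATCH
  Position 7: MUL
  Position 8: CMP <- MATCH
  Position 9: LOAD
Matches at positions: [6, 8]
Total CMP count: 2

2


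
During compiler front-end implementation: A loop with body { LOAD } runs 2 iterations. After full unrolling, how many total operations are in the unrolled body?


Loop body operations: LOAD (1 op per iteration)
Unrolling 2 iterations:
  Iteration 1: LOAD (1 ops)
  Iteration 2: LOAD (1 ops)
Total: 2 iterations * 1 ops/iter = 2 operations

2


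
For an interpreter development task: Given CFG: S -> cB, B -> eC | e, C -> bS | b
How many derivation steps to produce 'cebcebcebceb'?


Grammar: S -> cB, B -> eC | e, C -> bS | b
Deriving 'cebcebcebceb':
Step 1: S -> cB => cB
Step 2: B -> eC => ceC
Step 3: C -> bS => cebS
Step 4: S -> cB => cebcB
Step 5: B -> eC => cebceC
Step 6: C -> bS => cebcebS
Step 7: S -> cB => cebcebcB
Step 8: B -> eC => cebcebceC
Step 9: C -> bS => cebcebcebS
Step 10: S -> cB => cebcebcebcB
Step 11: B -> eC => cebcebcebceC
Step 12: C -> b => cebcebcebceb
Total derivation steps: 12

12


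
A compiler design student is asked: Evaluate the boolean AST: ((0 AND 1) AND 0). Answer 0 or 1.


Step 1: Evaluate inner node
  0 AND 1 = 0
Step 2: Evaluate root node
  0 AND 0 = 0

0


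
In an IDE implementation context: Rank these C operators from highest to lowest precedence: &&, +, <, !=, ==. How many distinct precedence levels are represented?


Looking up precedence for each operator:
  && -> precedence 2
  + -> precedence 5
  < -> precedence 4
  != -> precedence 3
  == -> precedence 3
Sorted highest to lowest: +, <, !=, ==, &&
Distinct precedence values: [5, 4, 3, 2]
Number of distinct levels: 4

4


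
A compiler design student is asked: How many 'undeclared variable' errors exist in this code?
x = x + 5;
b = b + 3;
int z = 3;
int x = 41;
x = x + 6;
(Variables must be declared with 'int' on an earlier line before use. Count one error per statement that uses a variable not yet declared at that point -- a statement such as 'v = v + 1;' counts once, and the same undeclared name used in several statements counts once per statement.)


Scanning code line by line:
  Line 1: use 'x' -> ERROR (undeclared)
  Line 2: use 'b' -> ERROR (undeclared)
  Line 3: declare 'z' -> declared = ['z']
  Line 4: declare 'x' -> declared = ['x', 'z']
  Line 5: use 'x' -> OK (declared)
Total undeclared variable errors: 2

2


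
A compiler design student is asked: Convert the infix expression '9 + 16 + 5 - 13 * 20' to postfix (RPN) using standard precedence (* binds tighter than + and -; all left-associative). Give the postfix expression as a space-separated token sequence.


Applying the shunting-yard algorithm:
  Operand 9 -> output
  Push '+' onto operator stack -> op-stack: [+]
  Operand 16 -> output
  See '+' (prec 1); top '+' (prec 1) >= it -> pop '+' to output
  Push '+' onto operator stack -> op-stack: [+]
  Operand 5 -> output
  See '-' (prec 1); top '+' (prec 1) >= it -> pop '+' to output
  Push '-' onto operator stack -> op-stack: [-]
  Operand 13 -> output
  Push '*' onto operator stack -> op-stack: [-, *]
  Operand 20 -> output
  End of input: pop '*' to output
  End of input: pop '-' to output
Postfix result: 9 16 + 5 + 13 20 * -

9 16 + 5 + 13 20 * -


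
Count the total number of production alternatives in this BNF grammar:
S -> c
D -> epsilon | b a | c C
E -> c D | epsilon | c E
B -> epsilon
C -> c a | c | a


Counting alternatives per rule:
  S: 1 alternative(s)
  D: 3 alternative(s)
  E: 3 alternative(s)
  B: 1 alternative(s)
  C: 3 alternative(s)
Sum: 1 + 3 + 3 + 1 + 3 = 11

11


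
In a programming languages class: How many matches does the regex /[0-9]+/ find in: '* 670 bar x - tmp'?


Pattern: /[0-9]+/ (int literals)
Input: '* 670 bar x - tmp'
Scanning for matches:
  Match 1: '670'
Total matches: 1

1


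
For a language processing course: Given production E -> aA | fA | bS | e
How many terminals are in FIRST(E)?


Production: E -> aA | fA | bS | e
Examining each alternative for leading terminals:
  E -> aA : first terminal = 'a'
  E -> fA : first terminal = 'f'
  E -> bS : first terminal = 'b'
  E -> e : first terminal = 'e'
FIRST(E) = {a, b, e, f}
Count: 4

4


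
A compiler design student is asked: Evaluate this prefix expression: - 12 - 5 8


Parsing prefix expression: - 12 - 5 8
Step 1: Innermost operation '- 5 8'
  5 - 8 = -3
Step 2: Outer operation '- 12 [-3]'
  12 - -3 = 15

15


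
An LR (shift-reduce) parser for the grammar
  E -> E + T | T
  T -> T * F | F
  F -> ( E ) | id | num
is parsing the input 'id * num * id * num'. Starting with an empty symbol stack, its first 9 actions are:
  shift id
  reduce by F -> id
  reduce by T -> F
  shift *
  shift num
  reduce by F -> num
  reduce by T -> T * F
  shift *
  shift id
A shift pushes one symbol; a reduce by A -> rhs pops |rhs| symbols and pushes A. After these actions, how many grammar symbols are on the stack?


Tracking the symbol stack through each action:
  Action 1: shift 'id' : push -> stack = [id] (size 1)
  Action 2: reduce by F -> id : pop 1, push F -> stack = [F] (size 1)
  Action 3: reduce by T -> F : pop 1, push T -> stack = [T] (size 1)
  Action 4: shift '*' : push -> stack = [T, *] (size 2)
  Action 5: shift 'num' : push -> stack = [T, *, num] (size 3)
  Action 6: reduce by F -> num : pop 1, push F -> stack = [T, *, F] (size 3)
  Action 7: reduce by T -> T * F : pop 3, push T -> stack = [T] (size 1)
  Action 8: shift '*' : push -> stack = [T, *] (size 2)
  Action 9: shift 'id' : push -> stack = [T, *, id] (size 3)
Final stack size: 3

3


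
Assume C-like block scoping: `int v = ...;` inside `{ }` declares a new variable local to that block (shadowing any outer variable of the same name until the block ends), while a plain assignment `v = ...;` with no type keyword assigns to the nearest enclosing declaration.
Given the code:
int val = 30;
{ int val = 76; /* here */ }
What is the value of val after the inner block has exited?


Analyzing scoping rules:
Outer scope: declares val = 30
Inner block: 'int val = 76;' declares a NEW val that shadows the outer one
When the block exits the inner val goes out of scope; the outer val was never modified -> 30
Result: 30

30


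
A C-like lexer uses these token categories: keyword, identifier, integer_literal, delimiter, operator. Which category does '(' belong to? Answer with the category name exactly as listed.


Token: '('
Checking categories:
  identifier: no
  integer_literal: no
  operator: no
  keyword: no
  delimiter: YES
Category: delimiter

delimiter


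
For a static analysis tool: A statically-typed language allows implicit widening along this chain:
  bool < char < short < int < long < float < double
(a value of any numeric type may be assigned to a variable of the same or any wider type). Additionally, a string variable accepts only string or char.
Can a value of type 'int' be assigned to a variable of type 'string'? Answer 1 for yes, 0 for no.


Target variable type: string
Source value type: int
Rule: string accepts only {string, char}
  source 'int' in {string, char}? No
Result: 0

0


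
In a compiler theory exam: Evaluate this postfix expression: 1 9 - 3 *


Processing tokens left to right:
Push 1, Push 9
Pop 1 and 9, compute 1 - 9 = -8, push -8
Push 3
Pop -8 and 3, compute -8 * 3 = -24, push -24
Stack result: -24

-24


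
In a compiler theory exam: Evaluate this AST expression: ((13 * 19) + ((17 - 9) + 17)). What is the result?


Expression: ((13 * 19) + ((17 - 9) + 17))
Evaluating step by step:
  13 * 19 = 247
  17 - 9 = 8
  8 + 17 = 25
  247 + 25 = 272
Result: 272

272


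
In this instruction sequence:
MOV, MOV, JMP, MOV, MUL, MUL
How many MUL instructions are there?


Scanning instruction sequence for MUL:
  Position 1: MOV
  Position 2: MOV
  Position 3: JMP
  Position 4: MOV
  Position 5: MUL <- MATCH
  Position 6: MUL <- MATCH
Matches at positions: [5, 6]
Total MUL count: 2

2


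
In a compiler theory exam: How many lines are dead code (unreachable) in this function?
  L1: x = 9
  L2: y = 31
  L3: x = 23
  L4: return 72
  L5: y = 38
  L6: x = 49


Analyzing control flow:
  L1: reachable (before return)
  L2: reachable (before return)
  L3: reachable (before return)
  L4: reachable (return statement)
  L5: DEAD (after return at L4)
  L6: DEAD (after return at L4)
Return at L4, total lines = 6
Dead lines: L5 through L6
Count: 2

2


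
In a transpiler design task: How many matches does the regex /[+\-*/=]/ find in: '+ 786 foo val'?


Pattern: /[+\-*/=]/ (operators)
Input: '+ 786 foo val'
Scanning for matches:
  Match 1: '+'
Total matches: 1

1


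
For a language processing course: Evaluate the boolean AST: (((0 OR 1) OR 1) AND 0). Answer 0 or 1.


Step 1: Evaluate inner node
  0 OR 1 = 1
Step 2: Evaluate next node
  1 OR 1 = 1
Step 3: Evaluate root node
  1 AND 0 = 0

0


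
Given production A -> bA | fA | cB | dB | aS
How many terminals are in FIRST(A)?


Production: A -> bA | fA | cB | dB | aS
Examining each alternative for leading terminals:
  A -> bA : first terminal = 'b'
  A -> fA : first terminal = 'f'
  A -> cB : first terminal = 'c'
  A -> dB : first terminal = 'd'
  A -> aS : first terminal = 'a'
FIRST(A) = {a, b, c, d, f}
Count: 5

5


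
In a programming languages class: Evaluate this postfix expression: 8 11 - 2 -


Processing tokens left to right:
Push 8, Push 11
Pop 8 and 11, compute 8 - 11 = -3, push -3
Push 2
Pop -3 and 2, compute -3 - 2 = -5, push -5
Stack result: -5

-5


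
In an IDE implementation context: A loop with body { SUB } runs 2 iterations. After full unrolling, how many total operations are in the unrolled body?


Loop body operations: SUB (1 op per iteration)
Unrolling 2 iterations:
  Iteration 1: SUB (1 ops)
  Iteration 2: SUB (1 ops)
Total: 2 iterations * 1 ops/iter = 2 operations

2


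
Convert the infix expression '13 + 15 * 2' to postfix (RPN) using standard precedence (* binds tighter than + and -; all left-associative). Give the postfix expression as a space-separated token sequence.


Applying the shunting-yard algorithm:
  Operand 13 -> output
  Push '+' onto operator stack -> op-stack: [+]
  Operand 15 -> output
  Push '*' onto operator stack -> op-stack: [+, *]
  Operand 2 -> output
  End of input: pop '*' to output
  End of input: pop '+' to output
Postfix result: 13 15 2 * +

13 15 2 * +


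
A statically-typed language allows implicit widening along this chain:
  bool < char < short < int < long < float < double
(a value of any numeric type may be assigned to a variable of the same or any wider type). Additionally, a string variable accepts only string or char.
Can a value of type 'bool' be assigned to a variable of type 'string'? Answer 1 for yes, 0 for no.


Target variable type: string
Source value type: bool
Rule: string accepts only {string, char}
  source 'bool' in {string, char}? No
Result: 0

0


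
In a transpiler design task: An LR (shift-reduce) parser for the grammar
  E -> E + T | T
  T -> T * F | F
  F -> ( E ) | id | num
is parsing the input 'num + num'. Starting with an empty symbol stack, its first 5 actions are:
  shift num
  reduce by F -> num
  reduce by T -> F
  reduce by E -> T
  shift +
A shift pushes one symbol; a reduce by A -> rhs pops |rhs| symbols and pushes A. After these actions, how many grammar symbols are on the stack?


Tracking the symbol stack through each action:
  Action 1: shift 'num' : push -> stack = [num] (size 1)
  Action 2: reduce by F -> num : pop 1, push F -> stack = [F] (size 1)
  Action 3: reduce by T -> F : pop 1, push T -> stack = [T] (size 1)
  Action 4: reduce by E -> T : pop 1, push E -> stack = [E] (size 1)
  Action 5: shift '+' : push -> stack = [E, +] (size 2)
Final stack size: 2

2


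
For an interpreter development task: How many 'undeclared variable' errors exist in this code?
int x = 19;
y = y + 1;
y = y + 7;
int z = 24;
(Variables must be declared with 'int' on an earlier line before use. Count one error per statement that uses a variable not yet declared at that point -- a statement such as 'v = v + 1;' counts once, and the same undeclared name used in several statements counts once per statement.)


Scanning code line by line:
  Line 1: declare 'x' -> declared = ['x']
  Line 2: use 'y' -> ERROR (undeclared)
  Line 3: use 'y' -> ERROR (undeclared)
  Line 4: declare 'z' -> declared = ['x', 'z']
Total undeclared variable errors: 2

2


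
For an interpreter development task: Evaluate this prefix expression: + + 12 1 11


Parsing prefix expression: + + 12 1 11
Step 1: Innermost operation '+ 12 1'
  12 + 1 = 13
Step 2: Outer operation '+ [13] 11'
  13 + 11 = 24

24


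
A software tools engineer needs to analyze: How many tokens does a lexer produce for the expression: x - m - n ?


Scanning 'x - m - n'
Token 1: 'x' -> identifier
Token 2: '-' -> operator
Token 3: 'm' -> identifier
Token 4: '-' -> operator
Token 5: 'n' -> identifier
Total tokens: 5

5


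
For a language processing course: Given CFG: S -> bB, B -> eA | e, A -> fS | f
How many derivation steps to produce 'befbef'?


Grammar: S -> bB, B -> eA | e, A -> fS | f
Deriving 'befbef':
Step 1: S -> bB => bB
Step 2: B -> eA => beA
Step 3: A -> fS => befS
Step 4: S -> bB => befbB
Step 5: B -> eA => befbeA
Step 6: A -> f => befbef
Total derivation steps: 6

6


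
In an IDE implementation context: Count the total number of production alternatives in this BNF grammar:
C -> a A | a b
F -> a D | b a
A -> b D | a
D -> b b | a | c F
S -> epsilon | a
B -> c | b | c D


Counting alternatives per rule:
  C: 2 alternative(s)
  F: 2 alternative(s)
  A: 2 alternative(s)
  D: 3 alternative(s)
  S: 2 alternative(s)
  B: 3 alternative(s)
Sum: 2 + 2 + 2 + 3 + 2 + 3 = 14

14


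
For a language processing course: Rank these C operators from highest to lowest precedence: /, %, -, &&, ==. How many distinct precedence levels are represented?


Looking up precedence for each operator:
  / -> precedence 6
  % -> precedence 6
  - -> precedence 5
  && -> precedence 2
  == -> precedence 3
Sorted highest to lowest: /, %, -, ==, &&
Distinct precedence values: [6, 5, 3, 2]
Number of distinct levels: 4

4


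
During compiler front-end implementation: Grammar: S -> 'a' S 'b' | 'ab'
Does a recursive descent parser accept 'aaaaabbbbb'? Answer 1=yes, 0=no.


Grammar accepts strings of the form a^n b^n (n >= 1)
Word: 'aaaaabbbbb'
Counting: 5 a's and 5 b's
Check: 5 == 5? Yes
Derivation (S -> aSb applied 4 time(s), then S -> ab): S => aSb => aaSbb => aaaSbbb => aaaaSbbbb => aaaaabbbbb
Accepted

1


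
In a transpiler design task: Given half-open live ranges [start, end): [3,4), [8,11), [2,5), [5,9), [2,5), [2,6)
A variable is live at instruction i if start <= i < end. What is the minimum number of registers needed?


Live ranges:
  Var0: [3, 4)
  Var1: [8, 11)
  Var2: [2, 5)
  Var3: [5, 9)
  Var4: [2, 5)
  Var5: [2, 6)
Sweep-line events (position, delta, active):
  pos=2 start -> active=1
  pos=2 start -> active=2
  pos=2 start -> active=3
  pos=3 start -> active=4
  pos=4 end -> active=3
  pos=5 end -> active=2
  pos=5 end -> active=1
  pos=5 start -> active=2
  pos=6 end -> active=1
  pos=8 start -> active=2
  pos=9 end -> active=1
  pos=11 end -> active=0
Maximum simultaneous active: 4
Minimum registers needed: 4

4


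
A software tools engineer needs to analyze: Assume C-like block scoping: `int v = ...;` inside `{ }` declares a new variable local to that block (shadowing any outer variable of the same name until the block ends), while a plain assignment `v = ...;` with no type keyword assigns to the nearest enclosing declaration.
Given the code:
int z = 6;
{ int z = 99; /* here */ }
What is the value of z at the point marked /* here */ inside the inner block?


Analyzing scoping rules:
Outer scope: declares z = 6
Inner block: 'int z = 99;' declares a NEW z that shadows the outer one
Inside the block the inner declaration is in scope -> 99
Result: 99

99


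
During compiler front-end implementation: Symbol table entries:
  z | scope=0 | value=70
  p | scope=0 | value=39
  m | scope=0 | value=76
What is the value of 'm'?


Searching symbol table for 'm':
  z | scope=0 | value=70
  p | scope=0 | value=39
  m | scope=0 | value=76 <- MATCH
Found 'm' at scope 0 with value 76

76


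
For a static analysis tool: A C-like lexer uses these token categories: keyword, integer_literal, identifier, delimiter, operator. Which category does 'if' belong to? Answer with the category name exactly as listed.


Token: 'if'
Checking categories:
  identifier: no
  integer_literal: no
  operator: no
  keyword: YES
  delimiter: no
Category: keyword

keyword


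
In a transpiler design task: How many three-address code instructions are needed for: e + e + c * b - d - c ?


Expression: e + e + c * b - d - c
Generating three-address code (respecting * over +/- precedence):
  Instruction 1: t1 = c * b
  Instruction 2: t2 = e + e
  Instruction 3: t3 = t2 + t1
  Instruction 4: t4 = t3 - d
  Instruction 5: t5 = t4 - c
Total instructions: 5

5


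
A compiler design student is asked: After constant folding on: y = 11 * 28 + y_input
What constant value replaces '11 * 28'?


Identifying constant sub-expression:
  Original: y = 11 * 28 + y_input
  11 and 28 are both compile-time constants
  Evaluating: 11 * 28 = 308
  After folding: y = 308 + y_input

308


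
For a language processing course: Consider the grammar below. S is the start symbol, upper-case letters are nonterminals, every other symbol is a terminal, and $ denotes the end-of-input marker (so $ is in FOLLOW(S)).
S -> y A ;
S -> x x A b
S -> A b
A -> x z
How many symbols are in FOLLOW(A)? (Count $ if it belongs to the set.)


S is the start symbol and does not occur in any rule body, so FOLLOW(S) = {$}.
Examining every occurrence of A in a rule body:
  S -> y A ; : A is followed by terminal ';' -> add ';'
  S -> x x A b : A is followed by terminal 'b' -> add 'b'
  S -> A b : A is followed by terminal 'b' -> add 'b' (already in the set)
  A -> x z : A does not occur in the body -> contributes nothing
FOLLOW(A) = {;, b}
Count: 2

2
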